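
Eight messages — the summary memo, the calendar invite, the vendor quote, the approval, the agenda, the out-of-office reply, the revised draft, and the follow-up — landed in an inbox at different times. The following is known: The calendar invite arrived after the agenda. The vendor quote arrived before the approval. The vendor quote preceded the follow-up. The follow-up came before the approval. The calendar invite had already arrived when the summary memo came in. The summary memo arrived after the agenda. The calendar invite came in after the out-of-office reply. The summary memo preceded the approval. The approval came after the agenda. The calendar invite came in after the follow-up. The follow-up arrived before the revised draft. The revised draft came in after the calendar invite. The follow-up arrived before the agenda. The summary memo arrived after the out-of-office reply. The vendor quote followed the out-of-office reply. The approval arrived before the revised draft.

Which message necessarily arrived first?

the out-of-office reply

The out-of-office reply has a chain of constraints placing it before every other message, so the out-of-office reply must be first.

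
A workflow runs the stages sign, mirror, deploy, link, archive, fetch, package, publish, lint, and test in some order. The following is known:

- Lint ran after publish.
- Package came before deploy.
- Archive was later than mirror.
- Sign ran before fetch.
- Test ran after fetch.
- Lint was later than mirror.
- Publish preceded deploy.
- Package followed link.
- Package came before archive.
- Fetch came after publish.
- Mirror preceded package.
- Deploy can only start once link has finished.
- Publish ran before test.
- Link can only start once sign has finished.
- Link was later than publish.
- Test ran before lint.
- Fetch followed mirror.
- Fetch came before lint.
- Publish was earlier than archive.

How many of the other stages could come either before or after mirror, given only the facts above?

Forced after mirror: archive, deploy, fetch, lint, package, and test.
That leaves link, publish, and sign with no forced order relative to mirror — 3.

3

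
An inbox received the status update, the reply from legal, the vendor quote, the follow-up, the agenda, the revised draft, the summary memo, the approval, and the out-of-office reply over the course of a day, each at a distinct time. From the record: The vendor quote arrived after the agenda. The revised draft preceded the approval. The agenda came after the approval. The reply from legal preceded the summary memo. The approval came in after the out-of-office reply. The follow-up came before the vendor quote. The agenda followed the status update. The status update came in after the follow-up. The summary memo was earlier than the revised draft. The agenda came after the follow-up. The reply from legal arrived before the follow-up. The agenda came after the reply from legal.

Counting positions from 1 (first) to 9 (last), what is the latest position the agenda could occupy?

The agenda must come before the vendor quote — 1 message forced after it.
Everything else can be placed before the agenda in some valid order, so the agenda can sit as late as position 9 − 1 = 8.

8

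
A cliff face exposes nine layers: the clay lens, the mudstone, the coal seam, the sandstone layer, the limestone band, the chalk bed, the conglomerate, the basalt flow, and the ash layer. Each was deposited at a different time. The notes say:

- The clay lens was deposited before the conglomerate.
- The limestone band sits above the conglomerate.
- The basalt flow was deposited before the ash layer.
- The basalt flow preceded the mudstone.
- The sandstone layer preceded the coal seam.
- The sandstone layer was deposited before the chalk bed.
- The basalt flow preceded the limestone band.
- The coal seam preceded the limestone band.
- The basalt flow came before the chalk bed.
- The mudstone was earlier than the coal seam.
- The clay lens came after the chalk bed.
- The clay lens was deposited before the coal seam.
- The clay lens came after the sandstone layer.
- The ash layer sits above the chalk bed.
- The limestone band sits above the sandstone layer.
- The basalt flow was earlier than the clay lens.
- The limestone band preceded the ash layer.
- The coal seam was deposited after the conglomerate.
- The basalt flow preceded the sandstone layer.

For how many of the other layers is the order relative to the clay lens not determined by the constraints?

1

Forced before the clay lens: the basalt flow, the chalk bed, and the sandstone layer; forced after the clay lens: the ash layer, the coal seam, the conglomerate, and the limestone band.
That leaves the mudstone with no forced order relative to the clay lens — 1.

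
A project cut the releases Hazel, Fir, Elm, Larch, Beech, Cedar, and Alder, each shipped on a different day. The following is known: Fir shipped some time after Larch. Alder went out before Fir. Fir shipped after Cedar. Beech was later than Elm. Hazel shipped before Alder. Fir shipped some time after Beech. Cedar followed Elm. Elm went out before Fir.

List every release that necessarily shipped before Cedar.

Elm

Directly stated before Cedar: Elm.
No chain forces Larch (or any of the others) ahead of Cedar.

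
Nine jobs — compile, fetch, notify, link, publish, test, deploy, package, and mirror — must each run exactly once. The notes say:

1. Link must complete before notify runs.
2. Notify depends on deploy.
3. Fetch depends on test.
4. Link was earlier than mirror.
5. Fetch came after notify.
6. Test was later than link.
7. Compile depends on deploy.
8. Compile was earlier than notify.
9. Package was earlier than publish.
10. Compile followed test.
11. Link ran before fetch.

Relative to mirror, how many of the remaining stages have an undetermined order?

Forced before mirror: link.
That leaves compile, deploy, fetch, notify, package, publish, and test with no forced order relative to mirror — 7.

7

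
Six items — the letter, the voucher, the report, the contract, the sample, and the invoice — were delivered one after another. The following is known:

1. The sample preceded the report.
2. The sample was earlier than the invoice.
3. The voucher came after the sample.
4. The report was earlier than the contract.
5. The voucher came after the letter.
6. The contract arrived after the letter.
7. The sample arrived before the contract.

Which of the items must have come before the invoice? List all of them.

Directly stated before the invoice: the sample.

the sample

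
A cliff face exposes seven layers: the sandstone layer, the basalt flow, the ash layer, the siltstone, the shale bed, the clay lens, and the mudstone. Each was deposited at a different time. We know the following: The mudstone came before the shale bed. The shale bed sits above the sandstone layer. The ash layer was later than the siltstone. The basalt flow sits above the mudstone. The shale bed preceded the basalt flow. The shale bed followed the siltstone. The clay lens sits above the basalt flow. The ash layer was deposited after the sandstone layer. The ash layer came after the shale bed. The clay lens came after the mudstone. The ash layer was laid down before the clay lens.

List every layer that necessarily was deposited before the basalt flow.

the mudstone, the sandstone layer, the shale bed, the siltstone

Directly stated before the basalt flow: the mudstone and the shale bed.
The sandstone layer reaches the basalt flow via the sandstone layer → the shale bed → the basalt flow.
The siltstone reaches the basalt flow via the siltstone → the shale bed → the basalt flow.
No chain forces the clay lens (or any of the others) ahead of the basalt flow.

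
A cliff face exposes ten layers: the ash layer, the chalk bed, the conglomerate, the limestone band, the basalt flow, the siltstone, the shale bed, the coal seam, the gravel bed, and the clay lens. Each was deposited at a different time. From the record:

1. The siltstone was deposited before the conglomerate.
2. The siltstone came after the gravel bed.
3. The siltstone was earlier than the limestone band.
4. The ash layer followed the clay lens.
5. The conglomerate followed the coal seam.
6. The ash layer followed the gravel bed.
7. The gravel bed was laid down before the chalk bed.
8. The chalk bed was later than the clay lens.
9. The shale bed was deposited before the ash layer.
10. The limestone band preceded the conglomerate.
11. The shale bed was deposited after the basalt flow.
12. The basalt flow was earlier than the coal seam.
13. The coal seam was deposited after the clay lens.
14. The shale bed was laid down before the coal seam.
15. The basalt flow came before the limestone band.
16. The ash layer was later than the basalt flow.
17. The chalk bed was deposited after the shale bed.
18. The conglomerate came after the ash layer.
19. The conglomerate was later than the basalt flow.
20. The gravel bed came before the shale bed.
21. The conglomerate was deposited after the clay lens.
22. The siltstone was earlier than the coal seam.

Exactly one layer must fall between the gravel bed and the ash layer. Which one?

Tracing the constraints gives the gravel bed → the shale bed → the ash layer, so the shale bed sits after the gravel bed and before the ash layer.
No other layer is forced both after the gravel bed and before the ash layer.

the shale bed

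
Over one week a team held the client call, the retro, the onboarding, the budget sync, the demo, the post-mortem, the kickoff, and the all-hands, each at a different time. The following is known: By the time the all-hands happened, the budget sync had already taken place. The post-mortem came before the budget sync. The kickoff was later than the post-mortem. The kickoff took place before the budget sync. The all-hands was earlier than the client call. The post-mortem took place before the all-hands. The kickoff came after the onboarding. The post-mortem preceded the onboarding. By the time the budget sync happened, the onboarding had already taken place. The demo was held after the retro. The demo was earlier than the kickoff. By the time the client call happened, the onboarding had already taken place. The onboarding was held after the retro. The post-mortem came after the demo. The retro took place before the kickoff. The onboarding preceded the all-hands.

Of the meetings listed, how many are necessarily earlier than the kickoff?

4

Directly stated before the kickoff: the demo, the onboarding, the post-mortem, and the retro.
No chain forces the budget sync (or any of the others) ahead of the kickoff.
That's the demo, the onboarding, the post-mortem, and the retro — 4 in all.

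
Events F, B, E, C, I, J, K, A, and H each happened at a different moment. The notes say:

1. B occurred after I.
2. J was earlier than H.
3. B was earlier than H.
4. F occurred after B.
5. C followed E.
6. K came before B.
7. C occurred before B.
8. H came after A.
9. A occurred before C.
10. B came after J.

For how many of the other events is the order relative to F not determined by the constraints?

1

Forced before F: A, B, C, E, I, J, and K.
That leaves H with no forced order relative to F — 1.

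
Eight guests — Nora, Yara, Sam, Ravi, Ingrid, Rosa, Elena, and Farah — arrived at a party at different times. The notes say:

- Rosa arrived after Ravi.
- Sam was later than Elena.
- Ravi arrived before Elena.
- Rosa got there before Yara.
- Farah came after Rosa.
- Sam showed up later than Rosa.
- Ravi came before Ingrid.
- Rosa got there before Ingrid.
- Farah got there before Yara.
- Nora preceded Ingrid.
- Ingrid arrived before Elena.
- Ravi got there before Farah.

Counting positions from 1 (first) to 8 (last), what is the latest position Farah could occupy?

7

Farah must come before Yara — 1 guest forced after them.
Everything else can be placed before Farah in some valid order, so Farah can sit as late as position 8 − 1 = 7.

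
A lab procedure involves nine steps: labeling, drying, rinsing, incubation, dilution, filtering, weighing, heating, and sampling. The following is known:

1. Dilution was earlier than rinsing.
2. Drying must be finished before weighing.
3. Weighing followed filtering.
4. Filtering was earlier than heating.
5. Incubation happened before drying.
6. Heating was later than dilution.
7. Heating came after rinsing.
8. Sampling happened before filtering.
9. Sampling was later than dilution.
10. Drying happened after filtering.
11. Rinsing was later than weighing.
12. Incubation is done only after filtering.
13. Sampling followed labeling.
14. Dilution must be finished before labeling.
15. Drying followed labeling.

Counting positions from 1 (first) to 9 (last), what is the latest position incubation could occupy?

5

Incubation must come before drying, heating, rinsing, and weighing — 4 steps forced after it.
Everything else can be placed before incubation in some valid order, so incubation can sit as late as position 9 − 4 = 5.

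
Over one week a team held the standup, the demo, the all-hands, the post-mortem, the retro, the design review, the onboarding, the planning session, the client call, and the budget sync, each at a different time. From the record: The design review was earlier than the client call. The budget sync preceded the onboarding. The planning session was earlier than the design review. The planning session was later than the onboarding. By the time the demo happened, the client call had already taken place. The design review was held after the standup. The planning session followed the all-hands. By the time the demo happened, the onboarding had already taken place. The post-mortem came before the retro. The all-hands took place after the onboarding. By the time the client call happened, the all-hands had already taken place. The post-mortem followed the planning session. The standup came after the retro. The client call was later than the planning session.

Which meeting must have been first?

The budget sync has a chain of constraints placing it before every other meeting, so the budget sync must be first.

the budget sync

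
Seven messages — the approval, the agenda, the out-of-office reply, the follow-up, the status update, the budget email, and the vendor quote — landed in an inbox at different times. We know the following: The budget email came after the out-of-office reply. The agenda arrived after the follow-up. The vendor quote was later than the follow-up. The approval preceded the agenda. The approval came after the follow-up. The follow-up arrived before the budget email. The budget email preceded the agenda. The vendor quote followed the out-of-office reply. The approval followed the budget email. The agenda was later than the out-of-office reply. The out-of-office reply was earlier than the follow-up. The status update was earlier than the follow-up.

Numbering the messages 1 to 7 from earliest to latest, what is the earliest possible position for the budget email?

The follow-up, the out-of-office reply, and the status update must all come before the budget email — 3 forced predecessors.
Nothing else is forced ahead of the budget email, so its earliest slot is position 3 + 1 = 4.

4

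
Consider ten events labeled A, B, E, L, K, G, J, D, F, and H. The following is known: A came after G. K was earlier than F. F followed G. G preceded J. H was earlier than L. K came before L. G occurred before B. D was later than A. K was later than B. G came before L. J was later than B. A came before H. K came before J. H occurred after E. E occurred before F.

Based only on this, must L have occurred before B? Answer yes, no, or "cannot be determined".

Tracing the constraints gives B → K → L, so B must come before L.
That means L cannot be before B.

no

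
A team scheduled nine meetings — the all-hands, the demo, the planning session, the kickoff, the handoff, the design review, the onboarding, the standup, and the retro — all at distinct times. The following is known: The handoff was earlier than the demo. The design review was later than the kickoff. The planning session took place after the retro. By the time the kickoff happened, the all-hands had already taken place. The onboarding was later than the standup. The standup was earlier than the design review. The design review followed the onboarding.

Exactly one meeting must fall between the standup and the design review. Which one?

Tracing the constraints gives the standup → the onboarding → the design review, so the onboarding sits after the standup and before the design review.
No other meeting is forced both after the standup and before the design review.

the onboarding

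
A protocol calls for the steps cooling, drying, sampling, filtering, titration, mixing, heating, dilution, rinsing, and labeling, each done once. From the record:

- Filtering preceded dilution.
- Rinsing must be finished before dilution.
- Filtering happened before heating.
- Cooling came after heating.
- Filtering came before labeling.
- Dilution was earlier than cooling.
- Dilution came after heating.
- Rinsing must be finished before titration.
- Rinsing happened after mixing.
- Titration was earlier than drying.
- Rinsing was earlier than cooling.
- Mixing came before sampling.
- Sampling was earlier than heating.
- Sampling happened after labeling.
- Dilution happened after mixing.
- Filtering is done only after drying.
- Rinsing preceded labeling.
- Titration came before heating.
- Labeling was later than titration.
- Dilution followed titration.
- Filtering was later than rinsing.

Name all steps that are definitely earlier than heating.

Directly stated before heating: filtering, sampling, and titration.
Drying reaches heating via drying → filtering → heating.
Labeling reaches heating via labeling → sampling → heating.
Mixing reaches heating via mixing → sampling → heating.
Likewise rinsing reaches heating by chaining the stated constraints.

drying, filtering, labeling, mixing, rinsing, sampling, titration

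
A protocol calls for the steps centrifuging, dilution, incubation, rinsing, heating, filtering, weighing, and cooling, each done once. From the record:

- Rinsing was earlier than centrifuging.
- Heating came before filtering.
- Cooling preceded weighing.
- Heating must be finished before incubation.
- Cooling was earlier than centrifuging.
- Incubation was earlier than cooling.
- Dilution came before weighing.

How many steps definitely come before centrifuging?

Directly stated before centrifuging: cooling and rinsing.
Heating reaches centrifuging via heating → incubation → cooling → centrifuging.
Incubation reaches centrifuging via incubation → cooling → centrifuging.
That's cooling, heating, incubation, and rinsing — 4 in all.

4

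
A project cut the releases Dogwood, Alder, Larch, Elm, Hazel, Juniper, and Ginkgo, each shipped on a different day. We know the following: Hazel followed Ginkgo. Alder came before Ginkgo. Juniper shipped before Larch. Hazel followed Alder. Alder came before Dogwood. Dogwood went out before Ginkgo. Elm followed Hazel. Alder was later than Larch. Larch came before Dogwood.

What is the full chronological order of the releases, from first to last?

The constraints fix every adjacent pair, so only one ordering works:
Juniper → Larch → Alder → Dogwood → Ginkgo → Hazel → Elm.

Juniper, Larch, Alder, Dogwood, Ginkgo, Hazel, Elm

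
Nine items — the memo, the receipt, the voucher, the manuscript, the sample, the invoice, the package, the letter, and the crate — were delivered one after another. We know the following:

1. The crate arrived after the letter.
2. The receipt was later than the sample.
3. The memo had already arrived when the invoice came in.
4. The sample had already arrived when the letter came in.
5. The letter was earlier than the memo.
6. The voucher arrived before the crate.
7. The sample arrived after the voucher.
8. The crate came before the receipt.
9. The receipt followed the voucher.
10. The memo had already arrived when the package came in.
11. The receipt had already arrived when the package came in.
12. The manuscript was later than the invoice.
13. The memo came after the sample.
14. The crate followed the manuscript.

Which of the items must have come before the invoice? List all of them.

the letter, the memo, the sample, the voucher

Directly stated before the invoice: the memo.
The letter reaches the invoice via the letter → the memo → the invoice.
The sample reaches the invoice via the sample → the memo → the invoice.
The voucher reaches the invoice via the voucher → the sample → the memo → the invoice.
No chain forces the package (or any of the others) ahead of the invoice.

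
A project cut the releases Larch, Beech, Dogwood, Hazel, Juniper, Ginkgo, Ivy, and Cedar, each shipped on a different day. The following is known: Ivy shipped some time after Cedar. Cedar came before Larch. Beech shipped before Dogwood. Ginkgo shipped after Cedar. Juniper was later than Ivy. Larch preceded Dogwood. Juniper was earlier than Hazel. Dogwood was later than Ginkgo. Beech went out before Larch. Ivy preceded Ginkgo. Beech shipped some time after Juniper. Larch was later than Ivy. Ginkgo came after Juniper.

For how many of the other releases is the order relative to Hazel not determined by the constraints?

Forced before Hazel: Cedar, Ivy, and Juniper.
That leaves Beech, Dogwood, Ginkgo, and Larch with no forced order relative to Hazel — 4.

4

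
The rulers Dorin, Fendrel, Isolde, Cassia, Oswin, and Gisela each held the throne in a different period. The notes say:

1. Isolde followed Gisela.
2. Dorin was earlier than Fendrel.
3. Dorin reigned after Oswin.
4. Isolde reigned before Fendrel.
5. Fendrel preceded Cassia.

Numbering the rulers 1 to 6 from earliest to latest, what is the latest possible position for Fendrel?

5

Fendrel must come before Cassia — 1 ruler forced after them.
Everything else can be placed before Fendrel in some valid order, so Fendrel can sit as late as position 6 − 1 = 5.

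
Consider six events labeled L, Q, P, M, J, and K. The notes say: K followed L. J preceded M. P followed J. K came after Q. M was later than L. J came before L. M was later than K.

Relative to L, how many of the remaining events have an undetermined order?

2

Forced before L: J; forced after L: K and M.
That leaves P and Q with no forced order relative to L — 2.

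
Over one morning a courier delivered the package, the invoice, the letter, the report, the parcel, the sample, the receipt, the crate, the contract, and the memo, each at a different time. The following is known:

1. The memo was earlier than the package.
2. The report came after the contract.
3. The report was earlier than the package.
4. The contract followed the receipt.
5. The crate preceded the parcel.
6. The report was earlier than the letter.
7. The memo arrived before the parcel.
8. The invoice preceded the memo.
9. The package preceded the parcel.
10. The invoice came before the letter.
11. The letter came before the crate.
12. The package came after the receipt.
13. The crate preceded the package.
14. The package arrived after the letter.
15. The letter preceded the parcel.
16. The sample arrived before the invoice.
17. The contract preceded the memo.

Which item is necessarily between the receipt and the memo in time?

the contract

Tracing the constraints gives the receipt → the contract → the memo, so the contract sits after the receipt and before the memo.
No other item is forced both after the receipt and before the memo.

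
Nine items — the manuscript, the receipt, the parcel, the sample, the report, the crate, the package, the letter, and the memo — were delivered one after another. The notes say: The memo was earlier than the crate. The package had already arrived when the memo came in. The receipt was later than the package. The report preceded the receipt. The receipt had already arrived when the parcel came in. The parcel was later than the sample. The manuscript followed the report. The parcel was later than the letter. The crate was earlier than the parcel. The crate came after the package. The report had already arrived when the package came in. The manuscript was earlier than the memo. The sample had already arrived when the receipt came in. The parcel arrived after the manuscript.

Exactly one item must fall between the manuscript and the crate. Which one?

the memo

Tracing the constraints gives the manuscript → the memo → the crate, so the memo sits after the manuscript and before the crate.
No other item is forced both after the manuscript and before the crate.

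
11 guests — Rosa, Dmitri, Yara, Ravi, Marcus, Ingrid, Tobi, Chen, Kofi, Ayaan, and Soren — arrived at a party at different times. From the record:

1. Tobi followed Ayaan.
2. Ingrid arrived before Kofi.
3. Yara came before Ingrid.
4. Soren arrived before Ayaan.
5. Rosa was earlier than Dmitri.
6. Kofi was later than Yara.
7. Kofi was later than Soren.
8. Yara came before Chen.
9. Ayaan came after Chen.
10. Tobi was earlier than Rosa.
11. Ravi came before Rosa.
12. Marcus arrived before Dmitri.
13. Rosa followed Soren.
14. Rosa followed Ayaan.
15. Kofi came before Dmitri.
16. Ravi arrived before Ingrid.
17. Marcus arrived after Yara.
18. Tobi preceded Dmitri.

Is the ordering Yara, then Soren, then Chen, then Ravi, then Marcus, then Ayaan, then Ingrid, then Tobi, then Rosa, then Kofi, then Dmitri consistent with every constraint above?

Check each stated constraint against the proposed order — e.g. Soren is ahead of Kofi; Yara is ahead of Kofi. Every pair is in the required order; nothing is violated.

yes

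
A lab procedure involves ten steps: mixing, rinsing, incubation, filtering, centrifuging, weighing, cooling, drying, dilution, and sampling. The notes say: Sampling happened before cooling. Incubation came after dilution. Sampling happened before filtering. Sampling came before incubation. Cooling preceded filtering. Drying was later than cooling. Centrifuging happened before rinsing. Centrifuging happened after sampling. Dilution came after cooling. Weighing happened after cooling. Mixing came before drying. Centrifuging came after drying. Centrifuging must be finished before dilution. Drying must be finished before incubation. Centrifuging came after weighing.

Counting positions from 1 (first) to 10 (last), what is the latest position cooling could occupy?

3

Cooling must come before centrifuging, dilution, drying, filtering, incubation, rinsing, and weighing — 7 steps forced after it.
Everything else can be placed before cooling in some valid order, so cooling can sit as late as position 10 − 7 = 3.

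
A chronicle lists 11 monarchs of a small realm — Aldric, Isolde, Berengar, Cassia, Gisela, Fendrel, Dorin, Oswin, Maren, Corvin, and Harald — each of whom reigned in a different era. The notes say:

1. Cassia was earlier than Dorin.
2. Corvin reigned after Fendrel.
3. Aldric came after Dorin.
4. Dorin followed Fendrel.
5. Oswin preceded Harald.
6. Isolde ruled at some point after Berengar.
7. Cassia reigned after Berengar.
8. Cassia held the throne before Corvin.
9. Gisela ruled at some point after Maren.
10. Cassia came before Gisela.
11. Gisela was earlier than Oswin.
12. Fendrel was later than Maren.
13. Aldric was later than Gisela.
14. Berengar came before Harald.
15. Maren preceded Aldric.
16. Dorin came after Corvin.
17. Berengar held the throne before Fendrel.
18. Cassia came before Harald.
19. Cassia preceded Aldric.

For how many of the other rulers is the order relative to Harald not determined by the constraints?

Forced before Harald: Berengar, Cassia, Gisela, Maren, and Oswin.
That leaves Aldric, Corvin, Dorin, Fendrel, and Isolde with no forced order relative to Harald — 5.

5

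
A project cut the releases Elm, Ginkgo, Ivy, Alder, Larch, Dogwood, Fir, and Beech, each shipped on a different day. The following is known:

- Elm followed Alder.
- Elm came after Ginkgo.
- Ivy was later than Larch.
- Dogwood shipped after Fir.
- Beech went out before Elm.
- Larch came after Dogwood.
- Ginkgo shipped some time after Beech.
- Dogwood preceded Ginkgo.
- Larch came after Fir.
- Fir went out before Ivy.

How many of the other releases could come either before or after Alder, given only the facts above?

6

Forced after Alder: Elm.
That leaves Beech, Dogwood, Fir, Ginkgo, Ivy, and Larch with no forced order relative to Alder — 6.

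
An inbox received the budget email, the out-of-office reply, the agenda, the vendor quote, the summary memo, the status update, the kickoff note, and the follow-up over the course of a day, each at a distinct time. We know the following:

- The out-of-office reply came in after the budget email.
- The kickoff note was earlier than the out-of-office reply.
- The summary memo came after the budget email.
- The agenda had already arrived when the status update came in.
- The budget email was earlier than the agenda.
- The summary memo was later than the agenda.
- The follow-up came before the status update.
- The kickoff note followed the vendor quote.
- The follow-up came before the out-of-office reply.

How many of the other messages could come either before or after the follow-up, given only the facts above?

Forced after the follow-up: the out-of-office reply and the status update.
That leaves the agenda, the budget email, the kickoff note, the summary memo, and the vendor quote with no forced order relative to the follow-up — 5.

5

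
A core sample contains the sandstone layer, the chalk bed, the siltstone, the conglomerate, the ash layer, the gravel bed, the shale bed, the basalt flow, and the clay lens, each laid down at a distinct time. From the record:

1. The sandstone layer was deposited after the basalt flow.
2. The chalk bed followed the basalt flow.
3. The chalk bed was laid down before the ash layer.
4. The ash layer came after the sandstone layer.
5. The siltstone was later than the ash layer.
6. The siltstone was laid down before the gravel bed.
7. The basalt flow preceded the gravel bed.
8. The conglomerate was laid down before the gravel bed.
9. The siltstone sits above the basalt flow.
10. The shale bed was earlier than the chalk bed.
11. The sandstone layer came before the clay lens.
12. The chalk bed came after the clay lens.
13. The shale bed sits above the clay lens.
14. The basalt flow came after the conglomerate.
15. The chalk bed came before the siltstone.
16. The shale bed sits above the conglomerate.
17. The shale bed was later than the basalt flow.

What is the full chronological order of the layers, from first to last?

The constraints fix every adjacent pair, so only one ordering works:
the conglomerate → the basalt flow → the sandstone layer → the clay lens → the shale bed → the chalk bed → the ash layer → the siltstone → the gravel bed.

the conglomerate, the basalt flow, the sandstone layer, the clay lens, the shale bed, the chalk bed, the ash layer, the siltstone, the gravel bed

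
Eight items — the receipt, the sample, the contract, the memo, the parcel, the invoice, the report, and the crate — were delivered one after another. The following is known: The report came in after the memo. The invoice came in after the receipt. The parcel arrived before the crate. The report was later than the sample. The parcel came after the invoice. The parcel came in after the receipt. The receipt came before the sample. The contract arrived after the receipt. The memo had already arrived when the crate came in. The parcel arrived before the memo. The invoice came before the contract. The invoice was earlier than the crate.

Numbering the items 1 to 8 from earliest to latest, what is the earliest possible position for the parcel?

The invoice and the receipt must both come before the parcel — 2 forced predecessors.
Nothing else is forced ahead of the parcel, so its earliest slot is position 2 + 1 = 3.

3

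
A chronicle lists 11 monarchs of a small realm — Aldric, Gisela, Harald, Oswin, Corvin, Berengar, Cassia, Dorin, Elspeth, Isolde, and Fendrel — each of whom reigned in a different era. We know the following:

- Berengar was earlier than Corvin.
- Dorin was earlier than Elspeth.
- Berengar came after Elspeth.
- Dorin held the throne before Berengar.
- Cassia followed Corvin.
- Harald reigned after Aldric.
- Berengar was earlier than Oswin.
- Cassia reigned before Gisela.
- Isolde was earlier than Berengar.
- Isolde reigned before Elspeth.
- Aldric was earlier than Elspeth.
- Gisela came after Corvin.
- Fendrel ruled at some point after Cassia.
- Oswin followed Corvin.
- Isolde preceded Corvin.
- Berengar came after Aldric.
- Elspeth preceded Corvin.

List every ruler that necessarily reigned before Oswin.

Aldric, Berengar, Corvin, Dorin, Elspeth, Isolde

Directly stated before Oswin: Berengar and Corvin.
Aldric reaches Oswin via Aldric → Berengar → Oswin.
Dorin reaches Oswin via Dorin → Berengar → Oswin.
Elspeth reaches Oswin via Elspeth → Corvin → Oswin.
Likewise Isolde reaches Oswin by chaining the stated constraints.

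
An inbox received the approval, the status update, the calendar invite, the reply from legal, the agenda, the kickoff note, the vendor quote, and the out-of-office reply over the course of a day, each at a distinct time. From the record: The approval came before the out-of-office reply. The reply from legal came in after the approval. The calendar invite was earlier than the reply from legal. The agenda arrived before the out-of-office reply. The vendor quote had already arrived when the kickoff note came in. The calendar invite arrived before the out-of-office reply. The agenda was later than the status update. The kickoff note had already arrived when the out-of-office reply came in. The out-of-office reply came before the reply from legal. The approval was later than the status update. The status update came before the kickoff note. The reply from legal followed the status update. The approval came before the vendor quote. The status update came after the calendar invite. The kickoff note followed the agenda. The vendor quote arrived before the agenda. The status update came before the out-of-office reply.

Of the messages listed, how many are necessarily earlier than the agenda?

Directly stated before the agenda: the status update and the vendor quote.
The approval reaches the agenda via the approval → the vendor quote → the agenda.
The calendar invite reaches the agenda via the calendar invite → the status update → the agenda.
No chain forces the kickoff note (or any of the others) ahead of the agenda.
That's the approval, the calendar invite, the status update, and the vendor quote — 4 in all.

4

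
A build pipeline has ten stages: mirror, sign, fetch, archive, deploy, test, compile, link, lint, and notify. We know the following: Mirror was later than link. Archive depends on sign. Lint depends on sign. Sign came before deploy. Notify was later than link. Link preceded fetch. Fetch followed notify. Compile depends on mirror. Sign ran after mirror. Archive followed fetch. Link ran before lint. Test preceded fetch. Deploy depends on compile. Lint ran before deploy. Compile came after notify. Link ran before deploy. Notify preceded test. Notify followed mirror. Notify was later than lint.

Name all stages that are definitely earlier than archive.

fetch, link, lint, mirror, notify, sign, test

Directly stated before archive: fetch and sign.
Link reaches archive via link → fetch → archive.
Lint reaches archive via lint → notify → fetch → archive.
Mirror reaches archive via mirror → sign → archive.
Likewise notify and test each reach archive by chaining the stated constraints.
No chain forces compile (or any of the others) ahead of archive.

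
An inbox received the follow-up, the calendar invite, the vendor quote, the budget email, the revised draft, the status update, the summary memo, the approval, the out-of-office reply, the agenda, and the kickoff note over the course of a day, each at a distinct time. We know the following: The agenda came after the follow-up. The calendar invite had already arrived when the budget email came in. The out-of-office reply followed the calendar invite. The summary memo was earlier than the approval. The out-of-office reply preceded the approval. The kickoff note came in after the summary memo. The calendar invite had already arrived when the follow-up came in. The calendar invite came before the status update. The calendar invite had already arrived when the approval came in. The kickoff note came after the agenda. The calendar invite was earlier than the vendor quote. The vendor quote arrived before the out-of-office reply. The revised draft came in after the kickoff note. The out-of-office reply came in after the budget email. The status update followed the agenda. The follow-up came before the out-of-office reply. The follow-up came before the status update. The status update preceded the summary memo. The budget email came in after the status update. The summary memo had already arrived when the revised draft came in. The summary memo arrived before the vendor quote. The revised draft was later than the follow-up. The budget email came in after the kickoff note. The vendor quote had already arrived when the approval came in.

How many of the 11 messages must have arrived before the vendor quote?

5

Directly stated before the vendor quote: the calendar invite and the summary memo.
The agenda reaches the vendor quote via the agenda → the status update → the summary memo → the vendor quote.
The follow-up reaches the vendor quote via the follow-up → the status update → the summary memo → the vendor quote.
The status update reaches the vendor quote via the status update → the summary memo → the vendor quote.
No chain forces the approval (or any of the others) ahead of the vendor quote.
That's the agenda, the calendar invite, the follow-up, the status update, and the summary memo — 5 in all.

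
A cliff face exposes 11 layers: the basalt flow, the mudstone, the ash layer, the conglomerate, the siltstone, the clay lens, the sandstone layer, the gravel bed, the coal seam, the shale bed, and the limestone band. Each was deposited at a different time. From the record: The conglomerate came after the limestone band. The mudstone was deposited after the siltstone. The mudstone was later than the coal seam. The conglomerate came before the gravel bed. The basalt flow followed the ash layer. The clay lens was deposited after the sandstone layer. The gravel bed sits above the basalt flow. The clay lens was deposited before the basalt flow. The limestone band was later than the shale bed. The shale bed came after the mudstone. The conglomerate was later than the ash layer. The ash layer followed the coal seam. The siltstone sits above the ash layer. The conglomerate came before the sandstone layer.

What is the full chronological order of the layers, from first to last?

The constraints fix every adjacent pair, so only one ordering works:
the coal seam → the ash layer → the siltstone → the mudstone → the shale bed → the limestone band → the conglomerate → the sandstone layer → the clay lens → the basalt flow → the gravel bed.

the coal seam, the ash layer, the siltstone, the mudstone, the shale bed, the limestone band, the conglomerate, the sandstone layer, the clay lens, the basalt flow, the gravel bed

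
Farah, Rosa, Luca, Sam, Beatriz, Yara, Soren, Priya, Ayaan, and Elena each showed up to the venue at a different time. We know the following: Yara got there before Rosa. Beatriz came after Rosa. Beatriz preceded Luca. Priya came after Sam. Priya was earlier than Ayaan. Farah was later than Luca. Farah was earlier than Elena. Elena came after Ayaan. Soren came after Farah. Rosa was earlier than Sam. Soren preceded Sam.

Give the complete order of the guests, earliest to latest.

Yara, Rosa, Beatriz, Luca, Farah, Soren, Sam, Priya, Ayaan, Elena

The constraints fix every adjacent pair, so only one ordering works:
Yara → Rosa → Beatriz → Luca → Farah → Soren → Sam → Priya → Ayaan → Elena.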